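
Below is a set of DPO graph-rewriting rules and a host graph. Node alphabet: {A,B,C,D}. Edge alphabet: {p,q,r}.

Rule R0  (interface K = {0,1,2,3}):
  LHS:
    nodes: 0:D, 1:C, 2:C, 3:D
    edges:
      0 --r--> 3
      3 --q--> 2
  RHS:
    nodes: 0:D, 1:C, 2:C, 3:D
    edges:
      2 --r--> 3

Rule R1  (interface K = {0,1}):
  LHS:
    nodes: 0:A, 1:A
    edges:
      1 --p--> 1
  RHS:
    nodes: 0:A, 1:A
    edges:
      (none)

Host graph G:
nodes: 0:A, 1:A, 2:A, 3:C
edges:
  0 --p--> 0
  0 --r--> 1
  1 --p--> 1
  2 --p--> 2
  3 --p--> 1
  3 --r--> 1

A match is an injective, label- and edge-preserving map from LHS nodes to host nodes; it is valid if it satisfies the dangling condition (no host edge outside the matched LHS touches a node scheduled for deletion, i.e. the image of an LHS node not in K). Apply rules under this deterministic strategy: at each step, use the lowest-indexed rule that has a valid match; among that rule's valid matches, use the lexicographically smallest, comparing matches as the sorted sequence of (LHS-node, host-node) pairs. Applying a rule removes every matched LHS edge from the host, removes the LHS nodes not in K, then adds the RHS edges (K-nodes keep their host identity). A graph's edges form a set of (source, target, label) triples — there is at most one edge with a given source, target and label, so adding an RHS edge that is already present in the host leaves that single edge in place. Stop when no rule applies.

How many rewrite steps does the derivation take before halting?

[0] host  ⇒  4 nodes, 6 edges  {0-p->0 0-r->1 1-p->1 2-p->2 3-p->1 3-r->1}
[1] R1 @ {0↦0, 1↦1}  ⇒  4 nodes, 5 edges  {0-p->0 0-r->1 2-p->2 3-p->1 3-r->1}
[2] R1 @ {0↦0, 1↦2}  ⇒  4 nodes, 4 edges  {0-p->0 0-r->1 3-p->1 3-r->1}
[3] R1 @ {0↦1, 1↦0}  ⇒  4 nodes, 3 edges  {0-r->1 3-p->1 3-r->1}
final graph: no rule applies after step 3

Answer: 3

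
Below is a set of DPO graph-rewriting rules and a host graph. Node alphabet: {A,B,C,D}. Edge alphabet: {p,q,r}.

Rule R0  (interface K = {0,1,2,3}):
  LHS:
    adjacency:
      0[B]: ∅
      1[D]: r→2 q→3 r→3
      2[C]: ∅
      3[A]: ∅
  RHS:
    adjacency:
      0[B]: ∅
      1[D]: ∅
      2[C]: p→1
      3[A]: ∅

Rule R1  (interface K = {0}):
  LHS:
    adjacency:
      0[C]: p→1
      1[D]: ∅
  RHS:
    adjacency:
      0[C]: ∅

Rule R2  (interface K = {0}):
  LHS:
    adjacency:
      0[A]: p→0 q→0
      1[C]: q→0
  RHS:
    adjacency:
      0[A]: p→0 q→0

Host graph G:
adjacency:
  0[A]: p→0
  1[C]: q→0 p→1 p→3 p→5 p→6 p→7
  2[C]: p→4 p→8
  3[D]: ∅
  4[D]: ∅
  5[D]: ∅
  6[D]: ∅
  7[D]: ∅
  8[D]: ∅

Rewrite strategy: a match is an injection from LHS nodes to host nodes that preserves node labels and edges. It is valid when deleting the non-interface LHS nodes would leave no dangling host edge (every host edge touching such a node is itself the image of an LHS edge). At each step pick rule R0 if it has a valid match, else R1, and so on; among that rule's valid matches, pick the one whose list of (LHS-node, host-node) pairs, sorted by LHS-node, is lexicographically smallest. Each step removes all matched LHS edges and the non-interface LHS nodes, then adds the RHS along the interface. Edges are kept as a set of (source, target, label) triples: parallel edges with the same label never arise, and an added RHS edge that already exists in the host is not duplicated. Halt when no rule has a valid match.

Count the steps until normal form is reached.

[0] host  ⇒  9 nodes, 9 edges  {0-p->0 1-q->0 1-p->1 1-p->3 1-p->5 1-p->6 1-p->7 2-p->4 2-p->8}
[1] R1 @ {0↦1, 1↦3}  ⇒  8 nodes, 8 edges  {0-p->0 1-q->0 1-p->1 1-p->5 1-p->6 1-p->7 2-p->4 2-p->8}
[2] R1 @ {0↦1, 1↦5}  ⇒  7 nodes, 7 edges  {0-p->0 1-q->0 1-p->1 1-p->6 1-p->7 2-p->4 2-p->8}
[3] R1 @ {0↦1, 1↦6}  ⇒  6 nodes, 6 edges  {0-p->0 1-q->0 1-p->1 1-p->7 2-p->4 2-p->8}
[4] R1 @ {0↦1, 1↦7}  ⇒  5 nodes, 5 edges  {0-p->0 1-q->0 1-p->1 2-p->4 2-p->8}
[5] R1 @ {0↦2, 1↦4}  ⇒  4 nodes, 4 edges  {0-p->0 1-q->0 1-p->1 2-p->8}
[6] R1 @ {0↦2, 1↦8}  ⇒  3 nodes, 3 edges  {0-p->0 1-q->0 1-p->1}
halt: no rule applies after step 6

Answer: 6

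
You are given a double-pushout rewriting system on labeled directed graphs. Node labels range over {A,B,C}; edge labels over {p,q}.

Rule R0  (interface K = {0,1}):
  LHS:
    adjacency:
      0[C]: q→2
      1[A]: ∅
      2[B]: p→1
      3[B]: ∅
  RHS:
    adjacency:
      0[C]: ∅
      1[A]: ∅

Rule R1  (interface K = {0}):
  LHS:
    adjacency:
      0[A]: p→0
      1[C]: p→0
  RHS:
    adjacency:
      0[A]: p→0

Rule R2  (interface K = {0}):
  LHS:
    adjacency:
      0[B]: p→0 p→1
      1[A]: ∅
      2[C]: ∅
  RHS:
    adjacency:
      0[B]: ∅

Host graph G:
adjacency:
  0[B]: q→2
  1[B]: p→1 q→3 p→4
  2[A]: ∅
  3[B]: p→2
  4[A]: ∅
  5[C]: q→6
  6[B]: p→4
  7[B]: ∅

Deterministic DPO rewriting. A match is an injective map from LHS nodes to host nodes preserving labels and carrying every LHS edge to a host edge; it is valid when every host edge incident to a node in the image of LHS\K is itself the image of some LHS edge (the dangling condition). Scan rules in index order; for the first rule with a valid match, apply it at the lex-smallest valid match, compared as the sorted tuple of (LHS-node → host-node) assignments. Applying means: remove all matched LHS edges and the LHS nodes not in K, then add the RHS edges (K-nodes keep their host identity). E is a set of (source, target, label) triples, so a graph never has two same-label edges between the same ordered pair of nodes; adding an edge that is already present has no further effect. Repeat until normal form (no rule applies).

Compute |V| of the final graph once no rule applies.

Answer: 4

Rewrite trace:
initial: |V|=8 |E|=7  E = 0-q->2 1-p->1 1-q->3 1-p->4 3-p->2 5-q->6 6-p->4
step 1: apply R0 at {0↦5, 1↦4, 2↦6, 3↦7}  → |V|=6 |E|=5  E = 0-q->2 1-p->1 1-q->3 1-p->4 3-p->2
step 2: apply R2 at {0↦1, 1↦4, 2↦5}  → |V|=4 |E|=3  E = 0-q->2 1-q->3 3-p->2
normal form: no rule applies after step 2
NF nodes: {0:B, 1:B, 2:A, 3:B}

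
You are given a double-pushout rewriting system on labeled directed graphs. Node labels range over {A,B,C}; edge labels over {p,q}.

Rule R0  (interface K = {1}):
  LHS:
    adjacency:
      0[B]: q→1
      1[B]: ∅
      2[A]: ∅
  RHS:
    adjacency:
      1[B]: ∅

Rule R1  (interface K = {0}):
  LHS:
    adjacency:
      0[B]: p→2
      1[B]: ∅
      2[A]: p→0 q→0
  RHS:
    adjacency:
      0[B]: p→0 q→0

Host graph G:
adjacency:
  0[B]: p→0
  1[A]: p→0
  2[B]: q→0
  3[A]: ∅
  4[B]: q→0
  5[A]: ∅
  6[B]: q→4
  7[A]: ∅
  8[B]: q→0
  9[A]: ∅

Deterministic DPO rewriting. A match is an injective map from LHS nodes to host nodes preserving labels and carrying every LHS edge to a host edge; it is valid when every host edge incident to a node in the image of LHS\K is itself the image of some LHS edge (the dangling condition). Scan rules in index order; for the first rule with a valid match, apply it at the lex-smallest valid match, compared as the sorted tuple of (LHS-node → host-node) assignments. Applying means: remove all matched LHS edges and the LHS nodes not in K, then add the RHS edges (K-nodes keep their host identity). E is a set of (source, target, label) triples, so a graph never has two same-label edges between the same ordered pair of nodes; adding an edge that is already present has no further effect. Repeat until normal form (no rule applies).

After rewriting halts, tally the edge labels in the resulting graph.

Answer: p:2

Derivation:
start.  V:10 E:6  edges: 0-p->0 1-p->0 2-q->0 4-q->0 6-q->4 8-q->0
1. fire R0 via {0↦2, 1↦0, 2↦3}  →  V:8 E:5  edges: 0-p->0 1-p->0 4-q->0 6-q->4 8-q->0
2. fire R0 via {0↦6, 1↦4, 2↦5}  →  V:6 E:4  edges: 0-p->0 1-p->0 4-q->0 8-q->0
3. fire R0 via {0↦4, 1↦0, 2↦7}  →  V:4 E:3  edges: 0-p->0 1-p->0 8-q->0
4. fire R0 via {0↦8, 1↦0, 2↦9}  →  V:2 E:2  edges: 0-p->0 1-p->0
halt: no rule applies after step 4
NF edges: [(0, 0, 'p'), (1, 0, 'p')]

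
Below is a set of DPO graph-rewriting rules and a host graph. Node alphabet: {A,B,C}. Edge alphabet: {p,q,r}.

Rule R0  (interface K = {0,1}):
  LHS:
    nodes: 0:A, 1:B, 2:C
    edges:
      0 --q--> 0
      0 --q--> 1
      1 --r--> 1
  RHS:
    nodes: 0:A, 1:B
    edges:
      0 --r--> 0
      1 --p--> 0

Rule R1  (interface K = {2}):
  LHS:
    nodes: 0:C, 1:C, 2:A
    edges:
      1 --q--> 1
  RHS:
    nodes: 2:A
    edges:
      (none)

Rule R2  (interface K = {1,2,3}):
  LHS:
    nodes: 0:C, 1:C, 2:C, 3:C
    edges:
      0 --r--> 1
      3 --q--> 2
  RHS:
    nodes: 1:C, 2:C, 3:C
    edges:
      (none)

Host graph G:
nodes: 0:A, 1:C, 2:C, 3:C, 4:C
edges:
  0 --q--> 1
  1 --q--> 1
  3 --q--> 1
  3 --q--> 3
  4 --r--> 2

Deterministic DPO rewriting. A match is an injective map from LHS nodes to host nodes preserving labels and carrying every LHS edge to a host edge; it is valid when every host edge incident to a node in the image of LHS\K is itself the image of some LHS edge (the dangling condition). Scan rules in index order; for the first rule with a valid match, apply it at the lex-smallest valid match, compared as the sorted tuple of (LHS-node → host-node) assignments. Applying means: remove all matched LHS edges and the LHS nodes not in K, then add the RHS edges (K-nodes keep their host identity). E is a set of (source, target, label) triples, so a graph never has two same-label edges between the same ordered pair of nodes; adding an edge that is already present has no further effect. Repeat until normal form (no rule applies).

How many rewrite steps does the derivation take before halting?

Answer: 2

Rewrite trace:
start.  V:5 E:5  edges: 0-q->1 1-q->1 3-q->1 3-q->3 4-r->2
1. fire R2 via {0↦4, 1↦2, 2↦1, 3↦3}  →  V:4 E:3  edges: 0-q->1 1-q->1 3-q->3
2. fire R1 via {0↦2, 1↦3, 2↦0}  →  V:2 E:2  edges: 0-q->1 1-q->1
halt: no rule applies after step 2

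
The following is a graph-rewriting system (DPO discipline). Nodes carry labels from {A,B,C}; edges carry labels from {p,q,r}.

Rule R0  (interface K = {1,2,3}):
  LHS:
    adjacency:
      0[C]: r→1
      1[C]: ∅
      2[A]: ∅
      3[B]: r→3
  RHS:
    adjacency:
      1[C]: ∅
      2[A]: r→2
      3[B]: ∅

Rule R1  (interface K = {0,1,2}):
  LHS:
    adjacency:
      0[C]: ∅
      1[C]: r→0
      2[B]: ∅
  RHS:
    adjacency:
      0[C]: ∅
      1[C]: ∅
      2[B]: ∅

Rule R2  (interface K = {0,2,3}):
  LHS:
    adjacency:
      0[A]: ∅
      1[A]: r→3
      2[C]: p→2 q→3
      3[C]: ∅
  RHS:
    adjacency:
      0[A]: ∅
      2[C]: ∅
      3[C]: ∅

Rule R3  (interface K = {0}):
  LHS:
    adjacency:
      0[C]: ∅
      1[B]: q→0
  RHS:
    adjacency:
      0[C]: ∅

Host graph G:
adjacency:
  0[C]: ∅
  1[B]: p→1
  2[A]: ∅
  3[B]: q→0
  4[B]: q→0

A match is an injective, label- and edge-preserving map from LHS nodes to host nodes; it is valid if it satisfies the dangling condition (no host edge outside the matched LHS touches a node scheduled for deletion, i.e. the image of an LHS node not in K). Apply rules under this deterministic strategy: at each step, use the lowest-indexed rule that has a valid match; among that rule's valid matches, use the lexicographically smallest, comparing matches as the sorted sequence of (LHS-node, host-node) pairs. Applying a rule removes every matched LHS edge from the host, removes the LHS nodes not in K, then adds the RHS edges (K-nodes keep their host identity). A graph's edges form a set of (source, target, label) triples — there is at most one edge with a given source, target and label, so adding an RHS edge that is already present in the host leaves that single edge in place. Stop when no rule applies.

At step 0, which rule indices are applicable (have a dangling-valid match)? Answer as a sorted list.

R0: no valid match — LHS pattern not found
R1: no valid match — LHS pattern not found
R2: no valid match — LHS pattern not found
R3: 2 valid matches — {0↦0, 1↦3}, {0↦0, 1↦4}

Answer: [R3]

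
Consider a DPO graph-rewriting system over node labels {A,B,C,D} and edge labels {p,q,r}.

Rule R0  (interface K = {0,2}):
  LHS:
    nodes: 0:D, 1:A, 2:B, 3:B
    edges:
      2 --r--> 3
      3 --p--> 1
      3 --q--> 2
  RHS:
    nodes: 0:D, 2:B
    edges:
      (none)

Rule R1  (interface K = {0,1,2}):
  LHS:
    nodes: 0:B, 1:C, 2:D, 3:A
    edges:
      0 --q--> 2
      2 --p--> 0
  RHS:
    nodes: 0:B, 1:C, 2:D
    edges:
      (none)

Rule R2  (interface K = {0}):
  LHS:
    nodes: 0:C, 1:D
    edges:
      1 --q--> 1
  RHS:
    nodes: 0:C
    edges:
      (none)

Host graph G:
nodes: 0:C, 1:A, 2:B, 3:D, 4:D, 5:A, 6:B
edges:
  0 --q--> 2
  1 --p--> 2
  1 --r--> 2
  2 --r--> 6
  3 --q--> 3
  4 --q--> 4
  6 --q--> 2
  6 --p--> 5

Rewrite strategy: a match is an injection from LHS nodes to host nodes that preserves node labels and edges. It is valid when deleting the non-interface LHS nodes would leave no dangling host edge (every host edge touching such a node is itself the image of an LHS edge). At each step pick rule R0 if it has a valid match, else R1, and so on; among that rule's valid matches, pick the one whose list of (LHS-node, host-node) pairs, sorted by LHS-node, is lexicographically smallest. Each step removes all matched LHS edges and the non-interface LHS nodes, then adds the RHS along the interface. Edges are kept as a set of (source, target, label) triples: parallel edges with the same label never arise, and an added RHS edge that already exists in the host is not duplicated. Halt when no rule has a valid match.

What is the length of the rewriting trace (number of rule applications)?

Answer: 3

Rewrite trace:
initial: |V|=7 |E|=8  E = 0-q->2 1-p->2 1-r->2 2-r->6 3-q->3 4-q->4 6-q->2 6-p->5
step 1: apply R0 at {0↦3, 1↦5, 2↦2, 3↦6}  → |V|=5 |E|=5  E = 0-q->2 1-p->2 1-r->2 3-q->3 4-q->4
step 2: apply R2 at {0↦0, 1↦3}  → |V|=4 |E|=4  E = 0-q->2 1-p->2 1-r->2 4-q->4
step 3: apply R2 at {0↦0, 1↦4}  → |V|=3 |E|=3  E = 0-q->2 1-p->2 1-r->2
final graph: no rule applies after step 3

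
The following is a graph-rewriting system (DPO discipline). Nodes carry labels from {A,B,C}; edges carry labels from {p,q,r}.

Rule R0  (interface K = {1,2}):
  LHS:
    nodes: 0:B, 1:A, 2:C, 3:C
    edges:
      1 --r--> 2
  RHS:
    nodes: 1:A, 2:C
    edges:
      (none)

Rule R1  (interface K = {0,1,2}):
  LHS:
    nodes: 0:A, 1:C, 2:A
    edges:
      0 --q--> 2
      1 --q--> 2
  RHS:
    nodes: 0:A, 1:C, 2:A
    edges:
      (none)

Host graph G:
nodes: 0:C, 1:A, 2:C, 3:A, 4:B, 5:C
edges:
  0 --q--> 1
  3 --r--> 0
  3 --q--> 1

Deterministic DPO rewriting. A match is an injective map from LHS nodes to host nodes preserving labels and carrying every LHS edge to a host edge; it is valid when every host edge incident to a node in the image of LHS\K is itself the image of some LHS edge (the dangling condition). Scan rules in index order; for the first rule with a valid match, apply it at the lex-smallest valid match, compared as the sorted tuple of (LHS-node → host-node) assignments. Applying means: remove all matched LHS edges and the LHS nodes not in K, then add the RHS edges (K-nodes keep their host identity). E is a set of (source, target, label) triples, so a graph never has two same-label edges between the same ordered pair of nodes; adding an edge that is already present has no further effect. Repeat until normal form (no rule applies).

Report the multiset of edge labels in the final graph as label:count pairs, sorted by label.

initial: |V|=6 |E|=3  E = 0-q->1 3-r->0 3-q->1
step 1: apply R0 at {0↦4, 1↦3, 2↦0, 3↦2}  → |V|=4 |E|=2  E = 0-q->1 3-q->1
step 2: apply R1 at {0↦3, 1↦0, 2↦1}  → |V|=4 |E|=0  E = ∅
normal form: no rule applies after step 2
NF edges: []

Answer: (no edges)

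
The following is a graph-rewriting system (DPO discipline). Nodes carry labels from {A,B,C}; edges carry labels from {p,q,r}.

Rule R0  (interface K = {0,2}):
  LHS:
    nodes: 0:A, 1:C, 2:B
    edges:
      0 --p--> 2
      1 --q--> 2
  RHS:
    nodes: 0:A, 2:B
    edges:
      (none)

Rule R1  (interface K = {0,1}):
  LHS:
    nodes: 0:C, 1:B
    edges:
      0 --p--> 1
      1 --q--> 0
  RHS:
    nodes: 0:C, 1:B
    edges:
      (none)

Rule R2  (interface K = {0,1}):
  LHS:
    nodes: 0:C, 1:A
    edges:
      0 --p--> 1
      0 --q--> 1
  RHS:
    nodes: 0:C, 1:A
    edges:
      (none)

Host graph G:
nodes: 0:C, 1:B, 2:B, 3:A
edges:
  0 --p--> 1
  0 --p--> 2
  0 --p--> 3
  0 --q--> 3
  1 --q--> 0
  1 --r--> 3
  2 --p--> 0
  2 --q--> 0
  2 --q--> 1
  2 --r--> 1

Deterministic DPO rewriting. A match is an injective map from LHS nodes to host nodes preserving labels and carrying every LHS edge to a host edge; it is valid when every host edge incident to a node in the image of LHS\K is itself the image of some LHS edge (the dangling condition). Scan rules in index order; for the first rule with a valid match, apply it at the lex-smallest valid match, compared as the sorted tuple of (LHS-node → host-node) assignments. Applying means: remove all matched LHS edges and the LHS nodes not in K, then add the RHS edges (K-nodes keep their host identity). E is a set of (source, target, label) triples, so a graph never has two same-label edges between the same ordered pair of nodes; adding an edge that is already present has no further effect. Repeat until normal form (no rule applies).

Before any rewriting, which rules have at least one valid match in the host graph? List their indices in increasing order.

Answer: [R1,R2]

Steps:
R0: no valid match — LHS pattern not found
R1: 2 valid matches — {0↦0, 1↦1}, {0↦0, 1↦2}
R2: 1 valid match — {0↦0, 1↦3}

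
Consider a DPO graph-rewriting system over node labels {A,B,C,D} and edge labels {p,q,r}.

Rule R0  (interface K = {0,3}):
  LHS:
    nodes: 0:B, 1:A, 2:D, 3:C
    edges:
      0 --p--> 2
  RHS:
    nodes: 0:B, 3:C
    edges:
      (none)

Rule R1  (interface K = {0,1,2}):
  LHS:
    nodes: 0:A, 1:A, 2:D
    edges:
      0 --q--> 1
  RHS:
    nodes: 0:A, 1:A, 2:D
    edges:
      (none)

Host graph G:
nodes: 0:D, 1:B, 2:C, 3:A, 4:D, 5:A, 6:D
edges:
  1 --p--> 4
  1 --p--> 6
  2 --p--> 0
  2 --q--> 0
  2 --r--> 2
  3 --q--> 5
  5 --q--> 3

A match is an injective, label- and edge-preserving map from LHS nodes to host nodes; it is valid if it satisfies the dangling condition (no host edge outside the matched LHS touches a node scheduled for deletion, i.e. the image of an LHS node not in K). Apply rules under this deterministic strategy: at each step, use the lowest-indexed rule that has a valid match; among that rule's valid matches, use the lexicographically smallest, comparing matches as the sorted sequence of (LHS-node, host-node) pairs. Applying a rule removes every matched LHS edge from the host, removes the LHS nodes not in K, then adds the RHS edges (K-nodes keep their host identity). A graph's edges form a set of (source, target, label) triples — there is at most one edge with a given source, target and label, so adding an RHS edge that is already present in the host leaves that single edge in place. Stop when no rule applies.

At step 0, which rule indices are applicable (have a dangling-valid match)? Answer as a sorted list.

R0: no valid match — 4 raw matches, all fail dangling condition
R1: 6 valid matches — {0↦3, 1↦5, 2↦0}, {0↦3, 1↦5, 2↦4}, {0↦3, 1↦5, 2↦6} (+3 more)

Answer: [R1]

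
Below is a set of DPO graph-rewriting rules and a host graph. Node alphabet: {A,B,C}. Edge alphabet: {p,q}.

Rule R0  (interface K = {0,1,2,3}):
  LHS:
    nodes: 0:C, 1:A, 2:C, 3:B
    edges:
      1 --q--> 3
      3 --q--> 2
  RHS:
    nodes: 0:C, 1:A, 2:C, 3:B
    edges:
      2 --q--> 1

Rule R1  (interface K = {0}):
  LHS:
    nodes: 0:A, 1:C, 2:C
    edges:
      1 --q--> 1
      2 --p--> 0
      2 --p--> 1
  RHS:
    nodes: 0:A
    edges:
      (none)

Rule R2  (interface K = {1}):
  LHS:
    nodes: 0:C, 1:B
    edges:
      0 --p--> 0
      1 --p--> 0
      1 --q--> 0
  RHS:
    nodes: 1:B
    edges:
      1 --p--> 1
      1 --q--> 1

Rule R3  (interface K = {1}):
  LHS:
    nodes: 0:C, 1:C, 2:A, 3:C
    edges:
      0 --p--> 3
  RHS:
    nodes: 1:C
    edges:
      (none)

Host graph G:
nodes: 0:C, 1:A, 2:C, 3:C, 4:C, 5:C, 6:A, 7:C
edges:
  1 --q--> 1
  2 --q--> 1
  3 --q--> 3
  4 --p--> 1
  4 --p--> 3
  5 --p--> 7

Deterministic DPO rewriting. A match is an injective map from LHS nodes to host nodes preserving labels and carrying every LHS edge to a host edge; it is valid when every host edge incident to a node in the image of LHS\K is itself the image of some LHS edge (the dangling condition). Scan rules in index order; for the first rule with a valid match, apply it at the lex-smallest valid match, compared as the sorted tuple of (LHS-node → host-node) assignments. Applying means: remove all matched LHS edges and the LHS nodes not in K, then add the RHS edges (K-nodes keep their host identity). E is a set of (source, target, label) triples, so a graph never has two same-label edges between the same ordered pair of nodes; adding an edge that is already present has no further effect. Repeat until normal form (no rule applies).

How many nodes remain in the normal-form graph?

start.  V:8 E:6  edges: 1-q->1 2-q->1 3-q->3 4-p->1 4-p->3 5-p->7
1. fire R1 via {0↦1, 1↦3, 2↦4}  →  V:6 E:3  edges: 1-q->1 2-q->1 5-p->7
2. fire R3 via {0↦5, 1↦0, 2↦6, 3↦7}  →  V:3 E:2  edges: 1-q->1 2-q->1
final graph: no rule applies after step 2
NF nodes: {0:C, 1:A, 2:C}

Answer: 3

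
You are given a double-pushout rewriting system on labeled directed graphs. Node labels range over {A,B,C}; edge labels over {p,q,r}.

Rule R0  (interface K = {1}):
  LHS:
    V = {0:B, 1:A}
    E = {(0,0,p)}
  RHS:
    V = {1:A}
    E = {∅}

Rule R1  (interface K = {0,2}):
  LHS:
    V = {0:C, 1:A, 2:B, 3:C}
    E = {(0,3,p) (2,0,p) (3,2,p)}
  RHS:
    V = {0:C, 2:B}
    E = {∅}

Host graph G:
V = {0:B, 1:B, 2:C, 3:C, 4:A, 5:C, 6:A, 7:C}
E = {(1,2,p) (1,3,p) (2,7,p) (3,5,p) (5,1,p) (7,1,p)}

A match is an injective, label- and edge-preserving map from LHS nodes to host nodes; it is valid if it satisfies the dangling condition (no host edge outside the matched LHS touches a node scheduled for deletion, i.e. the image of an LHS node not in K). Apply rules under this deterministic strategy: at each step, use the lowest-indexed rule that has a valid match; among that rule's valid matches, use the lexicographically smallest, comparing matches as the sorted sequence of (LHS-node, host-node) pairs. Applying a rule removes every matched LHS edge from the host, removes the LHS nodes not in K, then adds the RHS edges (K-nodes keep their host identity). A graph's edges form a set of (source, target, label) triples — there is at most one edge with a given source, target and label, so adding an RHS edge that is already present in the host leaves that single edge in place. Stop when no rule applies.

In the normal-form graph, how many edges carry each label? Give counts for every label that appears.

[0] host  ⇒  8 nodes, 6 edges  {1-p->2 1-p->3 2-p->7 3-p->5 5-p->1 7-p->1}
[1] R1 @ {0↦2, 1↦4, 2↦1, 3↦7}  ⇒  6 nodes, 3 edges  {1-p->3 3-p->5 5-p->1}
[2] R1 @ {0↦3, 1↦6, 2↦1, 3↦5}  ⇒  4 nodes, 0 edges  {∅}
final graph: no rule applies after step 2
NF edges: []

Answer: (no edges)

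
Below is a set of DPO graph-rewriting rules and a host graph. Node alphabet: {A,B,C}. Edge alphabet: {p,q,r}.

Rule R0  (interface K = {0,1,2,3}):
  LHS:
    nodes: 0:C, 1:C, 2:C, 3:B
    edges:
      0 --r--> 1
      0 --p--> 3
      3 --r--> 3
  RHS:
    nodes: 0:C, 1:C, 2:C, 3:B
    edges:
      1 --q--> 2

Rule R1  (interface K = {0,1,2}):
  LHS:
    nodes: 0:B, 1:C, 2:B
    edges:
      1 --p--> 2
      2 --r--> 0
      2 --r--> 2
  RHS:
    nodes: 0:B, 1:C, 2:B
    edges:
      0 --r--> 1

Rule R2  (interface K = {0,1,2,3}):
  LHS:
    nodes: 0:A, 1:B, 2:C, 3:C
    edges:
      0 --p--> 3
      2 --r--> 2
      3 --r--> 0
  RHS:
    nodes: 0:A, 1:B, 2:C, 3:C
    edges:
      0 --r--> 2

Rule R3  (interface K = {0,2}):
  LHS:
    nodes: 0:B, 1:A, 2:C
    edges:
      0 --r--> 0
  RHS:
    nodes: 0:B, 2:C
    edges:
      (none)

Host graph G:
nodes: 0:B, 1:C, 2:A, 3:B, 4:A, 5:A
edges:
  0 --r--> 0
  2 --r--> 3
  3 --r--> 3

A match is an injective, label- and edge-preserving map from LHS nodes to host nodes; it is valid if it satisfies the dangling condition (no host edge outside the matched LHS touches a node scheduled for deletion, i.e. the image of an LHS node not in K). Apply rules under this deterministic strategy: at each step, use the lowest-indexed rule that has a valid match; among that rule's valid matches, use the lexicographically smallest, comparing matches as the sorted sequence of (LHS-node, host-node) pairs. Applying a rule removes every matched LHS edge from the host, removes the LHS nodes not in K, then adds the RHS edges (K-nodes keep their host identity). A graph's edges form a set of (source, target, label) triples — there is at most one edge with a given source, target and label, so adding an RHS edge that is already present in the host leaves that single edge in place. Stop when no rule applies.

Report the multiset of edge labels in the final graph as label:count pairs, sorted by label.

[0] host  ⇒  6 nodes, 3 edges  {0-r->0 2-r->3 3-r->3}
[1] R3 @ {0↦0, 1↦4, 2↦1}  ⇒  5 nodes, 2 edges  {2-r->3 3-r->3}
[2] R3 @ {0↦3, 1↦5, 2↦1}  ⇒  4 nodes, 1 edges  {2-r->3}
halt: no rule applies after step 2
NF edges: [(2, 3, 'r')]

Answer: r:1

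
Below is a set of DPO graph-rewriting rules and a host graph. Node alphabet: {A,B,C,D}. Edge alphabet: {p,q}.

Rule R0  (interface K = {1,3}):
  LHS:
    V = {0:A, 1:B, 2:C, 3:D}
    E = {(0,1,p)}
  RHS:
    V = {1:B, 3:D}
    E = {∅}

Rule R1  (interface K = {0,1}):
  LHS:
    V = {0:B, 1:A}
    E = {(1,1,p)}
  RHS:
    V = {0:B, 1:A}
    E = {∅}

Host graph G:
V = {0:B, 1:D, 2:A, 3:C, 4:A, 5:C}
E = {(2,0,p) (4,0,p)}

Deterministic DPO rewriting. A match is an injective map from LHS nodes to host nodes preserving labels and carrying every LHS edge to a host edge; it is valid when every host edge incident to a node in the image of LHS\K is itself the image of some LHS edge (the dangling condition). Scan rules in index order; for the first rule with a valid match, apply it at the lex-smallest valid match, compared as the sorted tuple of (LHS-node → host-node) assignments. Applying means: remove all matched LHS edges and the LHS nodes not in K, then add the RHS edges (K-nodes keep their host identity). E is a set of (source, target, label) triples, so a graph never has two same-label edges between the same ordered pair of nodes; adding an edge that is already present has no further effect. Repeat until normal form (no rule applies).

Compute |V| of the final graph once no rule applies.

initial: |V|=6 |E|=2  E = 2-p->0 4-p->0
step 1: apply R0 at {0↦2, 1↦0, 2↦3, 3↦1}  → |V|=4 |E|=1  E = 4-p->0
step 2: apply R0 at {0↦4, 1↦0, 2↦5, 3↦1}  → |V|=2 |E|=0  E = ∅
final graph: no rule applies after step 2
NF nodes: {0:B, 1:D}

Answer: 2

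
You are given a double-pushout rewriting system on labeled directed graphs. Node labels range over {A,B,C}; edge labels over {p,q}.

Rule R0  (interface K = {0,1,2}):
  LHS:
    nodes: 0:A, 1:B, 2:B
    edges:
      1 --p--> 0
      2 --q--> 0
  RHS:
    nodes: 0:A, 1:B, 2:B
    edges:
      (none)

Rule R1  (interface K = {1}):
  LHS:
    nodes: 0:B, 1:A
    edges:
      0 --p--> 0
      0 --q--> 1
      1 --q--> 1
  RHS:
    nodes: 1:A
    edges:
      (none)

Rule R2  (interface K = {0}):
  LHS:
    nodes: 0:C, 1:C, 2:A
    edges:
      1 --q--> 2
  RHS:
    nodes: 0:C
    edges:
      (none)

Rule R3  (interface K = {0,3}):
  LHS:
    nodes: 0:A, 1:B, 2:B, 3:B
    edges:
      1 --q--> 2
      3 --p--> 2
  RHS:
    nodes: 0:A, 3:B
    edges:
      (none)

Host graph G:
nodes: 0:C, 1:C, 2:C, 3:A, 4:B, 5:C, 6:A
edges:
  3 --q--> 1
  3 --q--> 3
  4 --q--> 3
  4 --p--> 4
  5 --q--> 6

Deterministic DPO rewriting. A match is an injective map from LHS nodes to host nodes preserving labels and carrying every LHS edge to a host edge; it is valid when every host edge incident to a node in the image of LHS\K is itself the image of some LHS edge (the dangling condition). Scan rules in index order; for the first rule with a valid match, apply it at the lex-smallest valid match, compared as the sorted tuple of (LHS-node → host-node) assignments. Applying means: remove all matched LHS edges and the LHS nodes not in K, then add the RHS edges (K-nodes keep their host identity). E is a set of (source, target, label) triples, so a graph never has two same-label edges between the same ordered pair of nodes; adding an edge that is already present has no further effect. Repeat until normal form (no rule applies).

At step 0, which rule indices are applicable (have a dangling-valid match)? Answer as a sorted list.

R0: no valid match — LHS pattern not found
R1: 1 valid match — {0↦4, 1↦3}
R2: 3 valid matches — {0↦0, 1↦5, 2↦6}, {0↦1, 1↦5, 2↦6}, {0↦2, 1↦5, 2↦6}
R3: no valid match — LHS pattern not found

Answer: [R1,R2]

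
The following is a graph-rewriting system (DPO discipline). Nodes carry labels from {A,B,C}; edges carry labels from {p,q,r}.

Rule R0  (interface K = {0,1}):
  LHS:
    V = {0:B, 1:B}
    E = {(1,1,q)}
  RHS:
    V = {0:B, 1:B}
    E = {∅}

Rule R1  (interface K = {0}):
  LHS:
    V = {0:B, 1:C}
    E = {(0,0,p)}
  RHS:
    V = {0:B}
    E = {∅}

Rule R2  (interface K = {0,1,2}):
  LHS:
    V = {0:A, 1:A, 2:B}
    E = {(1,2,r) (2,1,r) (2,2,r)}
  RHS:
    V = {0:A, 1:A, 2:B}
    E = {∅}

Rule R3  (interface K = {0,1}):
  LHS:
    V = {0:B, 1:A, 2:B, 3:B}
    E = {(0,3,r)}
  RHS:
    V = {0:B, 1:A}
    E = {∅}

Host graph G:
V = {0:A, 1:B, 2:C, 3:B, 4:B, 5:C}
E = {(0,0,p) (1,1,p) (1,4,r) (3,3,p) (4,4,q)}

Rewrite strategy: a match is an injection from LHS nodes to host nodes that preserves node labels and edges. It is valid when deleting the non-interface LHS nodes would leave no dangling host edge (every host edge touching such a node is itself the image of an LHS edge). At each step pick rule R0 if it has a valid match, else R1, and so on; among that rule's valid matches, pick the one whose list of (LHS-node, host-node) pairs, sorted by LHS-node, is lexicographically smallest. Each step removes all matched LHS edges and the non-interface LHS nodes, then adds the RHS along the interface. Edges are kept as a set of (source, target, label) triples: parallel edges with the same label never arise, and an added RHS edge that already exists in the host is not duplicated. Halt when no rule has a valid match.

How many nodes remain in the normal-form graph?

initial: |V|=6 |E|=5  E = 0-p->0 1-p->1 1-r->4 3-p->3 4-q->4
step 1: apply R0 at {0↦1, 1↦4}  → |V|=6 |E|=4  E = 0-p->0 1-p->1 1-r->4 3-p->3
step 2: apply R1 at {0↦1, 1↦2}  → |V|=5 |E|=3  E = 0-p->0 1-r->4 3-p->3
step 3: apply R1 at {0↦3, 1↦5}  → |V|=4 |E|=2  E = 0-p->0 1-r->4
step 4: apply R3 at {0↦1, 1↦0, 2↦3, 3↦4}  → |V|=2 |E|=1  E = 0-p->0
final graph: no rule applies after step 4
NF nodes: {0:A, 1:B}

Answer: 2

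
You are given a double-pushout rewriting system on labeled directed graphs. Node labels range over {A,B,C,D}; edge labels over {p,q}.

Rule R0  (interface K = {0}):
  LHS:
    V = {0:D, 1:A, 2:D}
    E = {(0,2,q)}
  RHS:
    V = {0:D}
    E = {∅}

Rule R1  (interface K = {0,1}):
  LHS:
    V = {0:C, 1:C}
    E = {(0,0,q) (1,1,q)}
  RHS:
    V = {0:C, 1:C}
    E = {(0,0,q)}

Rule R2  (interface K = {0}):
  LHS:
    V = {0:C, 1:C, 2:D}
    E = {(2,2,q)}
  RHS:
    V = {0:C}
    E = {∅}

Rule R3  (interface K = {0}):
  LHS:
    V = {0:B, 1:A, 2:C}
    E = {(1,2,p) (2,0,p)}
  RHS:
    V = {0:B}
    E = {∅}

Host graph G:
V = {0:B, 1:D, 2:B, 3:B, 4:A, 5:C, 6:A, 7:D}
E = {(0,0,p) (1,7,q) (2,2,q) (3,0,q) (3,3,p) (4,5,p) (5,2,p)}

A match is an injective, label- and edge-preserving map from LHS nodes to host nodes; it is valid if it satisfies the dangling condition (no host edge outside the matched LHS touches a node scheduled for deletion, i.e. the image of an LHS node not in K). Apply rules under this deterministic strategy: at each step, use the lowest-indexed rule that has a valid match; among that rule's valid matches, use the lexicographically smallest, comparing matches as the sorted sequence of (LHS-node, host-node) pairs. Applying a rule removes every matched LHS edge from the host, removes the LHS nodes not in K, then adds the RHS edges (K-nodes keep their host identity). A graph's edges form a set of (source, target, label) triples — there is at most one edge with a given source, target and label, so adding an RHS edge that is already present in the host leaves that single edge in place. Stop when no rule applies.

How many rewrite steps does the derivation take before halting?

start.  V:8 E:7  edges: 0-p->0 1-q->7 2-q->2 3-q->0 3-p->3 4-p->5 5-p->2
1. fire R0 via {0↦1, 1↦6, 2↦7}  →  V:6 E:6  edges: 0-p->0 2-q->2 3-q->0 3-p->3 4-p->5 5-p->2
2. fire R3 via {0↦2, 1↦4, 2↦5}  →  V:4 E:4  edges: 0-p->0 2-q->2 3-q->0 3-p->3
normal form: no rule applies after step 2

Answer: 2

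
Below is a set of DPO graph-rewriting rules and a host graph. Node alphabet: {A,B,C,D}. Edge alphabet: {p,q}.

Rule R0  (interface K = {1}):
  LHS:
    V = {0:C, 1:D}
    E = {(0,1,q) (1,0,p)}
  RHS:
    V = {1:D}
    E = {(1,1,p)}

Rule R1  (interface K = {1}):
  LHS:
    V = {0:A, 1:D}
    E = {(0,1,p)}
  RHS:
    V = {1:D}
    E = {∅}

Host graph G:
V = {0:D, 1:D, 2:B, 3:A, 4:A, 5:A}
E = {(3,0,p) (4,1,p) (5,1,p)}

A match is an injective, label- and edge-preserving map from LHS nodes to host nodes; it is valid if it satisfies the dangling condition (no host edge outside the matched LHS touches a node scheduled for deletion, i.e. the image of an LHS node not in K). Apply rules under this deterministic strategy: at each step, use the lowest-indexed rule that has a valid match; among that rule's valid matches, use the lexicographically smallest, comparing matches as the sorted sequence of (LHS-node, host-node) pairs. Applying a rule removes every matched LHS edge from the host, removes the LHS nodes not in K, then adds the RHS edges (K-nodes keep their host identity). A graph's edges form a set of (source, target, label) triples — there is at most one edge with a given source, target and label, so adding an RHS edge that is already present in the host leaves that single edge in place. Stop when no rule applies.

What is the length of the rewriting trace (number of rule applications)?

[0] host  ⇒  6 nodes, 3 edges  {3-p->0 4-p->1 5-p->1}
[1] R1 @ {0↦3, 1↦0}  ⇒  5 nodes, 2 edges  {4-p->1 5-p->1}
[2] R1 @ {0↦4, 1↦1}  ⇒  4 nodes, 1 edges  {5-p->1}
[3] R1 @ {0↦5, 1↦1}  ⇒  3 nodes, 0 edges  {∅}
normal form: no rule applies after step 3

Answer: 3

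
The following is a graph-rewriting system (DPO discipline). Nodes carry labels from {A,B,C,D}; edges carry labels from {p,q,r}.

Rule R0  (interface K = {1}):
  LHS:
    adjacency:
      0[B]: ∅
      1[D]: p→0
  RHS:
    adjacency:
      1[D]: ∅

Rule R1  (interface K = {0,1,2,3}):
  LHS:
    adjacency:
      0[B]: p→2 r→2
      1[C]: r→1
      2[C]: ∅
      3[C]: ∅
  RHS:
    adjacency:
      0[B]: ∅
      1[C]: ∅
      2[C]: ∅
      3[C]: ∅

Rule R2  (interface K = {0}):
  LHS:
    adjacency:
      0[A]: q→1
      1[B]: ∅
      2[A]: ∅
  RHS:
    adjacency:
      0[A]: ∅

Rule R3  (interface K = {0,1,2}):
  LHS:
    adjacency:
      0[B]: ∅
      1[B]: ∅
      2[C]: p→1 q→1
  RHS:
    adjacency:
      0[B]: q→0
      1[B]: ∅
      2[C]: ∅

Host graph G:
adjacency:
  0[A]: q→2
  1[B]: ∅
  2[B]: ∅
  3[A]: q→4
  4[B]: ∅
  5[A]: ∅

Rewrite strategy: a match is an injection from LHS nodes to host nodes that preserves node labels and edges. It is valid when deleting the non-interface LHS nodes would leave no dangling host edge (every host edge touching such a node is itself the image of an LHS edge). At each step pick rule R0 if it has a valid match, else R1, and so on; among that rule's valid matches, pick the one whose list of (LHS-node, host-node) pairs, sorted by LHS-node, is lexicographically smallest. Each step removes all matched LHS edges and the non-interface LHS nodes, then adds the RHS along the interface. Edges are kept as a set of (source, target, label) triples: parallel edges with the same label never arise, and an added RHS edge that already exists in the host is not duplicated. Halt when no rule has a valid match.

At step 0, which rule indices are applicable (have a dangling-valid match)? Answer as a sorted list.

Answer: [R2]

Derivation:
R0: no valid match — LHS pattern not found
R1: no valid match — LHS pattern not found
R2: 2 valid matches — {0↦0, 1↦2, 2↦5}, {0↦3, 1↦4, 2↦5}
R3: no valid match — LHS pattern not found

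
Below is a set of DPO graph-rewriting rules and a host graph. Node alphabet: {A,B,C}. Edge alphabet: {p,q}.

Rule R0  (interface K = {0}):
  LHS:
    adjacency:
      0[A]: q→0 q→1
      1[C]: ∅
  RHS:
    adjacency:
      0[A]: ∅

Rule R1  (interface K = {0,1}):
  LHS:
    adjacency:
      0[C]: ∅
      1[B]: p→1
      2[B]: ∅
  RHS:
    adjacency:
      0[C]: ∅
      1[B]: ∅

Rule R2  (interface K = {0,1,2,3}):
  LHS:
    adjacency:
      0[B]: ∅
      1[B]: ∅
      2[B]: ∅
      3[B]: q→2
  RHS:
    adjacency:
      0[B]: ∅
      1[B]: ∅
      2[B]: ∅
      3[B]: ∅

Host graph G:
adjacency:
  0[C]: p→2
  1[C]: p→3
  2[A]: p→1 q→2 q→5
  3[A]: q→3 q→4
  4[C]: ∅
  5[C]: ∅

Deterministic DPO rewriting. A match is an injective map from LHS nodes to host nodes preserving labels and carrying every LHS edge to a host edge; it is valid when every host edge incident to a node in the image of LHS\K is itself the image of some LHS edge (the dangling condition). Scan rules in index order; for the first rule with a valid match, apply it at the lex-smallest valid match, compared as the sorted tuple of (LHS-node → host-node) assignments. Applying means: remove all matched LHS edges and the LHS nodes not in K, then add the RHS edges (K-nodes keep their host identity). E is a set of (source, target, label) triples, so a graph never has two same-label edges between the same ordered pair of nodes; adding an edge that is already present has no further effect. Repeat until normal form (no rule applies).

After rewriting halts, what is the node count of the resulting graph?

initial: |V|=6 |E|=7  E = 0-p->2 1-p->3 2-p->1 2-q->2 2-q->5 3-q->3 3-q->4
step 1: apply R0 at {0↦2, 1↦5}  → |V|=5 |E|=5  E = 0-p->2 1-p->3 2-p->1 3-q->3 3-q->4
step 2: apply R0 at {0↦3, 1↦4}  → |V|=4 |E|=3  E = 0-p->2 1-p->3 2-p->1
final graph: no rule applies after step 2
NF nodes: {0:C, 1:C, 2:A, 3:A}

Answer: 4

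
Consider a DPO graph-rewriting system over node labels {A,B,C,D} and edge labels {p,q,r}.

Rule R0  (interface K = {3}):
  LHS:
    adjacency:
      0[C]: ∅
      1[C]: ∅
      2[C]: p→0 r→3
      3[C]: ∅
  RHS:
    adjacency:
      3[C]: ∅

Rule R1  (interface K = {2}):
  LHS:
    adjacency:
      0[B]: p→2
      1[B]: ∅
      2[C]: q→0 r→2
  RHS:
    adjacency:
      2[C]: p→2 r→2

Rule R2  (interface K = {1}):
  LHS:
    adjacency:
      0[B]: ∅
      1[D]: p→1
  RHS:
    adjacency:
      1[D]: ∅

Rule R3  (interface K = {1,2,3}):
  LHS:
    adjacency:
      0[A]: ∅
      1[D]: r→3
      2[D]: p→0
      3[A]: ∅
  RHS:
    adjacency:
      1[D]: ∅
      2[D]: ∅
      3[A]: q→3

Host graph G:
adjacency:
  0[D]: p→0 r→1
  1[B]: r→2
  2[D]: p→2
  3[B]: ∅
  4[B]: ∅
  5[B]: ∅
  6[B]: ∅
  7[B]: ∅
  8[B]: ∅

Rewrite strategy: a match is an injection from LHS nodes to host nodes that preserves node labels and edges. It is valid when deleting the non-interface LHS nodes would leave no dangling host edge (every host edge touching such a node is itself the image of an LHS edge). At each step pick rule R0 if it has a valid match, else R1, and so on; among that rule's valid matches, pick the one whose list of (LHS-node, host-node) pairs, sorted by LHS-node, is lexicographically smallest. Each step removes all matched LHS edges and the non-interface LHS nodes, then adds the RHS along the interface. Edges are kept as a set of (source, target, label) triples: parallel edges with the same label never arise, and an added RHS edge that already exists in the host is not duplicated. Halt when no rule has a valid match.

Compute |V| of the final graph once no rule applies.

initial: |V|=9 |E|=4  E = 0-p->0 0-r->1 1-r->2 2-p->2
step 1: apply R2 at {0↦3, 1↦0}  → |V|=8 |E|=3  E = 0-r->1 1-r->2 2-p->2
step 2: apply R2 at {0↦4, 1↦2}  → |V|=7 |E|=2  E = 0-r->1 1-r->2
normal form: no rule applies after step 2
NF nodes: {0:D, 1:B, 2:D, 5:B, 6:B, 7:B, 8:B}

Answer: 7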